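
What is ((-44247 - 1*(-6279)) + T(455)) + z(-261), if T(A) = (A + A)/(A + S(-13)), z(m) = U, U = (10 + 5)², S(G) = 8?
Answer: -17474099/463 ≈ -37741.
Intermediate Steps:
U = 225 (U = 15² = 225)
z(m) = 225
T(A) = 2*A/(8 + A) (T(A) = (A + A)/(A + 8) = (2*A)/(8 + A) = 2*A/(8 + A))
((-44247 - 1*(-6279)) + T(455)) + z(-261) = ((-44247 - 1*(-6279)) + 2*455/(8 + 455)) + 225 = ((-44247 + 6279) + 2*455/463) + 225 = (-37968 + 2*455*(1/463)) + 225 = (-37968 + 910/463) + 225 = -17578274/463 + 225 = -17474099/463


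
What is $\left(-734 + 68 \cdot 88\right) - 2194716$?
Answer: $-2189466$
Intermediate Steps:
$\left(-734 + 68 \cdot 88\right) - 2194716 = \left(-734 + 5984\right) - 2194716 = 5250 - 2194716 = -2189466$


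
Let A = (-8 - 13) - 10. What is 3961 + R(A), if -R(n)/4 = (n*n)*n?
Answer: 123125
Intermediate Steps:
A = -31 (A = -21 - 10 = -31)
R(n) = -4*n**3 (R(n) = -4*n*n*n = -4*n**2*n = -4*n**3)
3961 + R(A) = 3961 - 4*(-31)**3 = 3961 - 4*(-29791) = 3961 + 119164 = 123125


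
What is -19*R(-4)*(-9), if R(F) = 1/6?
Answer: 57/2 ≈ 28.500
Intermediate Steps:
R(F) = ⅙
-19*R(-4)*(-9) = -19*⅙*(-9) = -19/6*(-9) = 57/2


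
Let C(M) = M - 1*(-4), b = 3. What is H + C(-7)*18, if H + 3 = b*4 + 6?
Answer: -39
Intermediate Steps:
C(M) = 4 + M (C(M) = M + 4 = 4 + M)
H = 15 (H = -3 + (3*4 + 6) = -3 + (12 + 6) = -3 + 18 = 15)
H + C(-7)*18 = 15 + (4 - 7)*18 = 15 - 3*18 = 15 - 54 = -39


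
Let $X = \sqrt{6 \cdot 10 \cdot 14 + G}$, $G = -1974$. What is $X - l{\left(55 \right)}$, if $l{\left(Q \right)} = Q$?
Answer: $-55 + 9 i \sqrt{14} \approx -55.0 + 33.675 i$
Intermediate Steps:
$X = 9 i \sqrt{14}$ ($X = \sqrt{6 \cdot 10 \cdot 14 - 1974} = \sqrt{60 \cdot 14 - 1974} = \sqrt{840 - 1974} = \sqrt{-1134} = 9 i \sqrt{14} \approx 33.675 i$)
$X - l{\left(55 \right)} = 9 i \sqrt{14} - 55 = -55 + 9 i \sqrt{14}$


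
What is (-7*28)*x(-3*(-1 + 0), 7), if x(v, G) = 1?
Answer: -196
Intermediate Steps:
(-7*28)*x(-3*(-1 + 0), 7) = -7*28*1 = -196*1 = -196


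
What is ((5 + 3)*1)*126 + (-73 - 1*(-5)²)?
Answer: 910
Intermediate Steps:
((5 + 3)*1)*126 + (-73 - 1*(-5)²) = (8*1)*126 + (-73 - 1*25) = 8*126 + (-73 - 25) = 1008 - 98 = 910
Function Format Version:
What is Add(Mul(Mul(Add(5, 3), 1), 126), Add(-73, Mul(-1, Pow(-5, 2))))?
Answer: 910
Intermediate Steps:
Add(Mul(Mul(Add(5, 3), 1), 126), Add(-73, Mul(-1, Pow(-5, 2)))) = Add(Mul(Mul(8, 1), 126), Add(-73, Mul(-1, 25))) = Add(Mul(8, 126), Add(-73, -25)) = Add(1008, -98) = 910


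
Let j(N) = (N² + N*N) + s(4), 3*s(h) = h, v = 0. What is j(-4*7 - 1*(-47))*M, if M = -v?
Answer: 0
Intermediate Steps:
s(h) = h/3
M = 0 (M = -1*0 = 0)
j(N) = 4/3 + 2*N² (j(N) = (N² + N*N) + (⅓)*4 = (N² + N²) + 4/3 = 2*N² + 4/3 = 4/3 + 2*N²)
j(-4*7 - 1*(-47))*M = (4/3 + 2*(-4*7 - 1*(-47))²)*0 = (4/3 + 2*(-28 + 47)²)*0 = (4/3 + 2*19²)*0 = (4/3 + 2*361)*0 = (4/3 + 722)*0 = (2170/3)*0 = 0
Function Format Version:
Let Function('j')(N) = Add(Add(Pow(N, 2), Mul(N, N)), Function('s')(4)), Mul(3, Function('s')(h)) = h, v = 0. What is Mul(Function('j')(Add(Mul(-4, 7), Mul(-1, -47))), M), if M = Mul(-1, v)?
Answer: 0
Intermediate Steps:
Function('s')(h) = Mul(Rational(1, 3), h)
M = 0 (M = Mul(-1, 0) = 0)
Function('j')(N) = Add(Rational(4, 3), Mul(2, Pow(N, 2))) (Function('j')(N) = Add(Add(Pow(N, 2), Mul(N, N)), Mul(Rational(1, 3), 4)) = Add(Add(Pow(N, 2), Pow(N, 2)), Rational(4, 3)) = Add(Mul(2, Pow(N, 2)), Rational(4, 3)) = Add(Rational(4, 3), Mul(2, Pow(N, 2))))
Mul(Function('j')(Add(Mul(-4, 7), Mul(-1, -47))), M) = Mul(Add(Rational(4, 3), Mul(2, Pow(Add(Mul(-4, 7), Mul(-1, -47)), 2))), 0) = Mul(Add(Rational(4, 3), Mul(2, Pow(Add(-28, 47), 2))), 0) = Mul(Add(Rational(4, 3), Mul(2, Pow(19, 2))), 0) = Mul(Add(Rational(4, 3), Mul(2, 361)), 0) = Mul(Add(Rational(4, 3), 722), 0) = Mul(Rational(2170, 3), 0) = 0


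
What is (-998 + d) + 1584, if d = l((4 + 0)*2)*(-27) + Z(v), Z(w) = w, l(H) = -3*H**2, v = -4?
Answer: 5766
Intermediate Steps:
d = 5180 (d = -3*4*(4 + 0)**2*(-27) - 4 = -3*(4*2)**2*(-27) - 4 = -3*8**2*(-27) - 4 = -3*64*(-27) - 4 = -192*(-27) - 4 = 5184 - 4 = 5180)
(-998 + d) + 1584 = (-998 + 5180) + 1584 = 4182 + 1584 = 5766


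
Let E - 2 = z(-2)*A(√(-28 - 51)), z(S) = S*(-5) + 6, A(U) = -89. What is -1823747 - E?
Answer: -1822325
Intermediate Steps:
z(S) = 6 - 5*S (z(S) = -5*S + 6 = 6 - 5*S)
E = -1422 (E = 2 + (6 - 5*(-2))*(-89) = 2 + (6 + 10)*(-89) = 2 + 16*(-89) = 2 - 1424 = -1422)
-1823747 - E = -1823747 - 1*(-1422) = -1823747 + 1422 = -1822325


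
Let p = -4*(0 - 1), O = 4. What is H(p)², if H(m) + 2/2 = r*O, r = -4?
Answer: 289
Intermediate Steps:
p = 4 (p = -4*(-1) = 4)
H(m) = -17 (H(m) = -1 - 4*4 = -1 - 16 = -17)
H(p)² = (-17)² = 289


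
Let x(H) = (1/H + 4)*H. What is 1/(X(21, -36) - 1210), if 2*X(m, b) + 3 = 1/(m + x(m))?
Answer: -212/256837 ≈ -0.00082543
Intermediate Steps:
x(H) = H*(4 + 1/H) (x(H) = (4 + 1/H)*H = H*(4 + 1/H))
X(m, b) = -3/2 + 1/(2*(1 + 5*m)) (X(m, b) = -3/2 + 1/(2*(m + (1 + 4*m))) = -3/2 + 1/(2*(1 + 5*m)))
1/(X(21, -36) - 1210) = 1/((-2 - 15*21)/(2*(1 + 5*21)) - 1210) = 1/((-2 - 315)/(2*(1 + 105)) - 1210) = 1/((1/2)*(-317)/106 - 1210) = 1/((1/2)*(1/106)*(-317) - 1210) = 1/(-317/212 - 1210) = 1/(-256837/212) = -212/256837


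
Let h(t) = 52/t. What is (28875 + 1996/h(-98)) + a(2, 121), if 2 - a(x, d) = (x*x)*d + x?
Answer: 320181/13 ≈ 24629.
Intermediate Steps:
a(x, d) = 2 - x - d*x**2 (a(x, d) = 2 - ((x*x)*d + x) = 2 - (x**2*d + x) = 2 - (d*x**2 + x) = 2 - (x + d*x**2) = 2 + (-x - d*x**2) = 2 - x - d*x**2)
(28875 + 1996/h(-98)) + a(2, 121) = (28875 + 1996/((52/(-98)))) + (2 - 1*2 - 1*121*2**2) = (28875 + 1996/((52*(-1/98)))) + (2 - 2 - 1*121*4) = (28875 + 1996/(-26/49)) + (2 - 2 - 484) = (28875 + 1996*(-49/26)) - 484 = (28875 - 48902/13) - 484 = 326473/13 - 484 = 320181/13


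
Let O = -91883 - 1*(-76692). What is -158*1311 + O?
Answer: -222329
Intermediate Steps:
O = -15191 (O = -91883 + 76692 = -15191)
-158*1311 + O = -158*1311 - 15191 = -207138 - 15191 = -222329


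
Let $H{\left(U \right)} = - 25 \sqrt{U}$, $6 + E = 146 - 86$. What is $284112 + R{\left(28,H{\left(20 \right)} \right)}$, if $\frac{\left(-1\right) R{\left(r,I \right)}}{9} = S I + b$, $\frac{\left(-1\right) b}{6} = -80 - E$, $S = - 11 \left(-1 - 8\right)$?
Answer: $276876 + 44550 \sqrt{5} \approx 3.7649 \cdot 10^{5}$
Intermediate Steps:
$E = 54$ ($E = -6 + \left(146 - 86\right) = -6 + 60 = 54$)
$S = 99$ ($S = \left(-11\right) \left(-9\right) = 99$)
$b = 804$ ($b = - 6 \left(-80 - 54\right) = \left(-6\right) \left(-134\right) = 804$)
$R{\left(r,I \right)} = -7236 - 891 I$ ($R{\left(r,I \right)} = - 9 \left(99 I + 804\right) = - 9 \left(804 + 99 I\right) = -7236 - 891 I$)
$284112 + R{\left(28,H{\left(20 \right)} \right)} = 284112 - \left(7236 + 891 \left(- 25 \sqrt{20}\right)\right) = 284112 - \left(7236 + 891 \left(- 25 \cdot 2 \sqrt{5}\right)\right) = 284112 - \left(7236 + 891 \left(- 50 \sqrt{5}\right)\right) = 284112 - \left(7236 - 44550 \sqrt{5}\right) = 276876 + 44550 \sqrt{5}$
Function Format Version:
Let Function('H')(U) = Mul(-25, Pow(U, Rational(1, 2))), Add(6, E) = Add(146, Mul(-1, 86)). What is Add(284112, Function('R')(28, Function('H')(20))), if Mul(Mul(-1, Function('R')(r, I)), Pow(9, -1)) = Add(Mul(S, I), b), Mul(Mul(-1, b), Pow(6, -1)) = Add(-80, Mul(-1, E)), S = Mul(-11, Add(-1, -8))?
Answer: Add(276876, Mul(44550, Pow(5, Rational(1, 2)))) ≈ 3.7649e+5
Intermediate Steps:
E = 54 (E = Add(-6, Add(146, Mul(-1, 86))) = Add(-6, Add(146, -86)) = Add(-6, 60) = 54)
S = 99 (S = Mul(-11, -9) = 99)
b = 804 (b = Mul(-6, Add(-80, Mul(-1, 54))) = Mul(-6, Add(-80, -54)) = Mul(-6, -134) = 804)
Function('R')(r, I) = Add(-7236, Mul(-891, I)) (Function('R')(r, I) = Mul(-9, Add(Mul(99, I), 804)) = Mul(-9, Add(804, Mul(99, I))) = Add(-7236, Mul(-891, I)))
Add(284112, Function('R')(28, Function('H')(20))) = Add(284112, Add(-7236, Mul(-891, Mul(-25, Pow(20, Rational(1, 2)))))) = Add(284112, Add(-7236, Mul(-891, Mul(-25, Mul(2, Pow(5, Rational(1, 2))))))) = Add(284112, Add(-7236, Mul(-891, Mul(-50, Pow(5, Rational(1, 2)))))) = Add(284112, Add(-7236, Mul(44550, Pow(5, Rational(1, 2))))) = Add(276876, Mul(44550, Pow(5, Rational(1, 2))))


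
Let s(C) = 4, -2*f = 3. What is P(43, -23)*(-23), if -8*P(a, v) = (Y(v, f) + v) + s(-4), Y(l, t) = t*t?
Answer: -1541/32 ≈ -48.156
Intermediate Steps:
f = -3/2 (f = -1/2*3 = -3/2 ≈ -1.5000)
Y(l, t) = t**2
P(a, v) = -25/32 - v/8 (P(a, v) = -(((-3/2)**2 + v) + 4)/8 = -((9/4 + v) + 4)/8 = -(25/4 + v)/8 = -25/32 - v/8)
P(43, -23)*(-23) = (-25/32 - 1/8*(-23))*(-23) = (-25/32 + 23/8)*(-23) = (67/32)*(-23) = -1541/32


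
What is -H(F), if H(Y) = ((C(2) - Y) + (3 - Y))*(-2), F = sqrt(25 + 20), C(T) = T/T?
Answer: 8 - 12*sqrt(5) ≈ -18.833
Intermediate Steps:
C(T) = 1
F = 3*sqrt(5) (F = sqrt(45) = 3*sqrt(5) ≈ 6.7082)
H(Y) = -8 + 4*Y (H(Y) = ((1 - Y) + (3 - Y))*(-2) = (4 - 2*Y)*(-2) = -8 + 4*Y)
-H(F) = -(-8 + 4*(3*sqrt(5))) = -(-8 + 12*sqrt(5)) = 8 - 12*sqrt(5)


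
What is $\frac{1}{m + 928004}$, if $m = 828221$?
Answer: $\frac{1}{1756225} \approx 5.694 \cdot 10^{-7}$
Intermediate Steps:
$\frac{1}{m + 928004} = \frac{1}{828221 + 928004} = \frac{1}{1756225}$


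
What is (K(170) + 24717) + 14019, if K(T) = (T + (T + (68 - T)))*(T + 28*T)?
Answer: 1212076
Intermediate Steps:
K(T) = 29*T*(68 + T) (K(T) = (T + 68)*(29*T) = (68 + T)*(29*T) = 29*T*(68 + T))
(K(170) + 24717) + 14019 = (29*170*(68 + 170) + 24717) + 14019 = (29*170*238 + 24717) + 14019 = (1173340 + 24717) + 14019 = 1198057 + 14019 = 1212076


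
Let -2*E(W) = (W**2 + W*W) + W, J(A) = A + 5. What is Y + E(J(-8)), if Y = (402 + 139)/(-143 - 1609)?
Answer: -13681/1752 ≈ -7.8088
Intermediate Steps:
J(A) = 5 + A
Y = -541/1752 (Y = 541/(-1752) = 541*(-1/1752) = -541/1752 ≈ -0.30879)
E(W) = -W**2 - W/2 (E(W) = -((W**2 + W*W) + W)/2 = -((W**2 + W**2) + W)/2 = -(2*W**2 + W)/2 = -(W + 2*W**2)/2 = -W**2 - W/2)
Y + E(J(-8)) = -541/1752 - (5 - 8)*(1/2 + (5 - 8)) = -541/1752 - 1*(-3)*(1/2 - 3) = -541/1752 - 1*(-3)*(-5/2) = -541/1752 - 15/2 = -13681/1752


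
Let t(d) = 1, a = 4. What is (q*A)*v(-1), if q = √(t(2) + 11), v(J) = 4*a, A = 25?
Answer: 800*√3 ≈ 1385.6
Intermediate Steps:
v(J) = 16 (v(J) = 4*4 = 16)
q = 2*√3 (q = √(1 + 11) = √12 = 2*√3 ≈ 3.4641)
(q*A)*v(-1) = ((2*√3)*25)*16 = (50*√3)*16 = 800*√3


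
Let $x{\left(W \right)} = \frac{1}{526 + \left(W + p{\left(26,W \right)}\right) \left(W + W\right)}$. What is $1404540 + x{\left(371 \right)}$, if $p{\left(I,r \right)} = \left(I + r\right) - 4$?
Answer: $\frac{796955659561}{567414} \approx 1.4045 \cdot 10^{6}$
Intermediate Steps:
$p{\left(I,r \right)} = -4 + I + r$
$x{\left(W \right)} = \frac{1}{526 + 2 W \left(22 + 2 W\right)}$ ($x{\left(W \right)} = \frac{1}{526 + \left(W + \left(-4 + 26 + W\right)\right) \left(W + W\right)} = \frac{1}{526 + \left(W + \left(22 + W\right)\right) 2 W} = \frac{1}{526 + \left(22 + 2 W\right) 2 W} = \frac{1}{526 + 2 W \left(22 + 2 W\right)}$)
$1404540 + x{\left(371 \right)} = 1404540 + \frac{1}{2 \left(263 + 2 \cdot 371^{2} + 22 \cdot 371\right)} = 1404540 + \frac{1}{2 \left(263 + 2 \cdot 137641 + 8162\right)} = 1404540 + \frac{1}{2 \left(263 + 275282 + 8162\right)} = 1404540 + \frac{1}{2 \cdot 283707} = 1404540 + \frac{1}{2} \cdot \frac{1}{283707} = 1404540 + \frac{1}{567414} = \frac{796955659561}{567414}$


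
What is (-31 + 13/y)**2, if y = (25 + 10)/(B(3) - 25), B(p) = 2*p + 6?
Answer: 1572516/1225 ≈ 1283.7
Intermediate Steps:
B(p) = 6 + 2*p
y = -35/13 (y = (25 + 10)/((6 + 2*3) - 25) = 35/((6 + 6) - 25) = 35/(12 - 25) = 35/(-13) = 35*(-1/13) = -35/13 ≈ -2.6923)
(-31 + 13/y)**2 = (-31 + 13/(-35/13))**2 = (-31 + 13*(-13/35))**2 = (-31 - 169/35)**2 = (-1254/35)**2 = 1572516/1225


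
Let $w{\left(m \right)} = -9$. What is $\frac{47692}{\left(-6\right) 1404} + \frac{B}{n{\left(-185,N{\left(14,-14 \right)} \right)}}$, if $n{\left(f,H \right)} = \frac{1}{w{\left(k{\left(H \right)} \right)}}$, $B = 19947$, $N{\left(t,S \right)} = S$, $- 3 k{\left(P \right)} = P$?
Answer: $- \frac{378087361}{2106} \approx -1.7953 \cdot 10^{5}$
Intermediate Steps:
$k{\left(P \right)} = - \frac{P}{3}$
$n{\left(f,H \right)} = - \frac{1}{9}$ ($n{\left(f,H \right)} = \frac{1}{-9} = - \frac{1}{9}$)
$\frac{47692}{\left(-6\right) 1404} + \frac{B}{n{\left(-185,N{\left(14,-14 \right)} \right)}} = \frac{47692}{\left(-6\right) 1404} + \frac{19947}{- \frac{1}{9}} = \frac{47692}{-8424} + 19947 \left(-9\right) = 47692 \left(- \frac{1}{8424}\right) - 179523 = - \frac{11923}{2106} - 179523 = - \frac{378087361}{2106}$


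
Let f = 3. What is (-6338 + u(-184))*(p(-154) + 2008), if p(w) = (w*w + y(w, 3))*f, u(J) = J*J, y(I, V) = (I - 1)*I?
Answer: 3983670788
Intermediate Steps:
y(I, V) = I*(-1 + I) (y(I, V) = (-1 + I)*I = I*(-1 + I))
u(J) = J²
p(w) = 3*w² + 3*w*(-1 + w) (p(w) = (w*w + w*(-1 + w))*3 = (w² + w*(-1 + w))*3 = 3*w² + 3*w*(-1 + w))
(-6338 + u(-184))*(p(-154) + 2008) = (-6338 + (-184)²)*(3*(-154)*(-1 + 2*(-154)) + 2008) = (-6338 + 33856)*(3*(-154)*(-1 - 308) + 2008) = 27518*(3*(-154)*(-309) + 2008) = 27518*(142758 + 2008) = 27518*144766 = 3983670788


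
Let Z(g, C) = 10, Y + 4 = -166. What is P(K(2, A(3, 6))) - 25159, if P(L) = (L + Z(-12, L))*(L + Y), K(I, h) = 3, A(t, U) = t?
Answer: -27330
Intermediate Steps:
Y = -170 (Y = -4 - 166 = -170)
P(L) = (-170 + L)*(10 + L) (P(L) = (L + 10)*(L - 170) = (10 + L)*(-170 + L) = (-170 + L)*(10 + L))
P(K(2, A(3, 6))) - 25159 = (-1700 + 3² - 160*3) - 25159 = (-1700 + 9 - 480) - 25159 = -2171 - 25159 = -27330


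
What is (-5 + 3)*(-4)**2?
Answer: -32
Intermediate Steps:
(-5 + 3)*(-4)**2 = -2*16 = -32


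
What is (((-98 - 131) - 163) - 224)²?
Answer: 379456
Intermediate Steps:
(((-98 - 131) - 163) - 224)² = ((-229 - 163) - 224)² = (-392 - 224)² = (-616)² = 379456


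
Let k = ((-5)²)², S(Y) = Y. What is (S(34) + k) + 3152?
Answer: 3811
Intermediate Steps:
k = 625 (k = 25² = 625)
(S(34) + k) + 3152 = (34 + 625) + 3152 = 659 + 3152 = 3811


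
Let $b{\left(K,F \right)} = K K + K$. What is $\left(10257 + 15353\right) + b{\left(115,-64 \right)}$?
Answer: $38950$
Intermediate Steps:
$b{\left(K,F \right)} = K + K^{2}$ ($b{\left(K,F \right)} = K^{2} + K = K + K^{2}$)
$\left(10257 + 15353\right) + b{\left(115,-64 \right)} = \left(10257 + 15353\right) + 115 \left(1 + 115\right) = 25610 + 115 \cdot 116 = 25610 + 13340 = 38950$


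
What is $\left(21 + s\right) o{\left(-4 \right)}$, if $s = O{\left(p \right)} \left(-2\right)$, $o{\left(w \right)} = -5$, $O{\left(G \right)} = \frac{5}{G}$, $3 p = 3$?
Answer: $-55$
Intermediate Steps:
$p = 1$ ($p = \frac{1}{3} \cdot 3 = 1$)
$s = -10$ ($s = \frac{5}{1} \left(-2\right) = 5 \cdot 1 \left(-2\right) = 5 \left(-2\right) = -10$)
$\left(21 + s\right) o{\left(-4 \right)} = \left(21 - 10\right) \left(-5\right) = 11 \left(-5\right) = -55$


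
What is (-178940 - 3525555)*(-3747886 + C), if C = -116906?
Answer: 14317102640040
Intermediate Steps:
(-178940 - 3525555)*(-3747886 + C) = (-178940 - 3525555)*(-3747886 - 116906) = -3704495*(-3864792) = 14317102640040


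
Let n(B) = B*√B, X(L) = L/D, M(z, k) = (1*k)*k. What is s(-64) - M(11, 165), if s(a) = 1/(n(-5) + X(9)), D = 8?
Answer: -220005153/8081 + 320*I*√5/8081 ≈ -27225.0 + 0.088546*I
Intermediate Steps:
M(z, k) = k² (M(z, k) = k*k = k²)
X(L) = L/8
n(B) = B^(3/2)
s(a) = 1/(9/8 - 5*I*√5) (s(a) = 1/((-5)^(3/2) + (⅛)*9) = 1/(-5*I*√5 + 9/8) = 1/(9/8 - 5*I*√5))
s(-64) - M(11, 165) = (72/8081 + 320*I*√5/8081) - 1*165² = (72/8081 + 320*I*√5/8081) - 1*27225 = (72/8081 + 320*I*√5/8081) - 27225 = -220005153/8081 + 320*I*√5/8081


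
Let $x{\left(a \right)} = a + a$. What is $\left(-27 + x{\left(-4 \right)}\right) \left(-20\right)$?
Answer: $700$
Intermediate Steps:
$x{\left(a \right)} = 2 a$
$\left(-27 + x{\left(-4 \right)}\right) \left(-20\right) = \left(-27 + 2 \left(-4\right)\right) \left(-20\right) = \left(-27 - 8\right) \left(-20\right) = \left(-35\right) \left(-20\right) = 700$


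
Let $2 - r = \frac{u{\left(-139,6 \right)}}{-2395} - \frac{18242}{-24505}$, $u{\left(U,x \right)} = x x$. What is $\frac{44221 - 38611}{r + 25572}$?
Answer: $\frac{10974931825}{50029394208} \approx 0.21937$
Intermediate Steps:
$u{\left(U,x \right)} = x^{2}$
$r = \frac{14914308}{11737895}$ ($r = 2 - \left(\frac{6^{2}}{-2395} - \frac{18242}{-24505}\right) = 2 - \left(36 \left(- \frac{1}{2395}\right) - - \frac{18242}{24505}\right) = 2 - \left(- \frac{36}{2395} + \frac{18242}{24505}\right) = 2 - \frac{8561482}{11737895} = \frac{14914308}{11737895} \approx 1.2706$)
$\frac{44221 - 38611}{r + 25572} = \frac{44221 - 38611}{\frac{14914308}{11737895} + 25572} = \frac{5610}{\frac{300176365248}{11737895}} = 5610 \cdot \frac{11737895}{300176365248} = \frac{10974931825}{50029394208}$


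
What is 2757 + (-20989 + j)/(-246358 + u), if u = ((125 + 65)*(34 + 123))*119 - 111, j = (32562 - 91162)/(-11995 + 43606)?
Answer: 287887062748748/104420647911 ≈ 2757.0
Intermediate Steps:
j = -58600/31611 ≈ -1.8538
u = 3549659 (u = (190*157)*119 - 111 = 29830*119 - 111 = 3549770 - 111 = 3549659)
2757 + (-20989 + j)/(-246358 + u) = 2757 + (-20989 - 58600/31611)/(-246358 + 3549659) = 2757 - 663541879/31611/3303301 = 2757 - 663541879/31611*1/3303301 = 2757 - 663541879/104420647911 = 287887062748748/104420647911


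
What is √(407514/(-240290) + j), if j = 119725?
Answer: 4*√108011529177085/120145 ≈ 346.01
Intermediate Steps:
√(407514/(-240290) + j) = √(407514/(-240290) + 119725) = √(407514*(-1/240290) + 119725) = √(-203757/120145 + 119725) = √(14384156368/120145) = 4*√108011529177085/120145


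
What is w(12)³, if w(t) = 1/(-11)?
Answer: -1/1331 ≈ -0.00075131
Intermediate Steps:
w(t) = -1/11
w(12)³ = (-1/11)³ = -1/1331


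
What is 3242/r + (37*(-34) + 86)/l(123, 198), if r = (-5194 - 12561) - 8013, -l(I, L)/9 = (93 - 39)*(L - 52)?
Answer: -24979907/228549276 ≈ -0.10930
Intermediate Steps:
l(I, L) = 25272 - 486*L (l(I, L) = -9*(93 - 39)*(L - 52) = -486*(-52 + L) = -9*(-2808 + 54*L) = 25272 - 486*L)
r = -25768 (r = -17755 - 8013 = -25768)
3242/r + (37*(-34) + 86)/l(123, 198) = 3242/(-25768) + (37*(-34) + 86)/(25272 - 486*198) = 3242*(-1/25768) + (-1258 + 86)/(25272 - 96228) = -1621/12884 - 1172/(-70956) = -1621/12884 - 1172*(-1/70956) = -1621/12884 + 293/17739 = -24979907/228549276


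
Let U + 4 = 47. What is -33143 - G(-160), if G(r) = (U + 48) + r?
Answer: -33074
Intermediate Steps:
U = 43 (U = -4 + 47 = 43)
G(r) = 91 + r (G(r) = (43 + 48) + r = 91 + r)
-33143 - G(-160) = -33143 - (91 - 160) = -33143 - 1*(-69) = -33143 + 69 = -33074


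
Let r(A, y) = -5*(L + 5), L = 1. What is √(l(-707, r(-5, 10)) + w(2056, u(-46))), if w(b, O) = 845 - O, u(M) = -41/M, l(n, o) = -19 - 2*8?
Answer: √1712074/46 ≈ 28.445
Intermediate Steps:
r(A, y) = -30 (r(A, y) = -5*(1 + 5) = -5*6 = -30)
l(n, o) = -35 (l(n, o) = -19 - 16 = -35)
√(l(-707, r(-5, 10)) + w(2056, u(-46))) = √(-35 + (845 - (-41)/(-46))) = √(-35 + (845 - (-41)*(-1)/46)) = √(-35 + (845 - 1*41/46)) = √(-35 + (845 - 41/46)) = √(-35 + 38829/46) = √(37219/46) = √1712074/46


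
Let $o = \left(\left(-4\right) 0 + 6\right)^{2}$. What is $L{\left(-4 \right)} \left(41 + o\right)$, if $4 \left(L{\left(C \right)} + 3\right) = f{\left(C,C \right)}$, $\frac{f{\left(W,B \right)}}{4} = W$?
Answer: $-539$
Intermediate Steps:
$f{\left(W,B \right)} = 4 W$
$L{\left(C \right)} = -3 + C$ ($L{\left(C \right)} = -3 + \frac{4 C}{4} = -3 + C$)
$o = 36$ ($o = \left(0 + 6\right)^{2} = 6^{2} = 36$)
$L{\left(-4 \right)} \left(41 + o\right) = \left(-3 - 4\right) \left(41 + 36\right) = \left(-7\right) 77 = -539$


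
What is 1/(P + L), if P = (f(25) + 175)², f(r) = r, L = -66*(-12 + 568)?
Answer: 1/3304 ≈ 0.00030266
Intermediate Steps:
L = -36696 (L = -66*556 = -36696)
P = 40000 (P = (25 + 175)² = 200² = 40000)
1/(P + L) = 1/(40000 - 36696) = 1/3304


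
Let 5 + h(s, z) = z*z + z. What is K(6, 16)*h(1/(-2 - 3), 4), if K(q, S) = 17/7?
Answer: 255/7 ≈ 36.429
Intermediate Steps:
K(q, S) = 17/7 (K(q, S) = 17*(⅐) = 17/7)
h(s, z) = -5 + z + z² (h(s, z) = -5 + (z*z + z) = -5 + (z² + z) = -5 + (z + z²) = -5 + z + z²)
K(6, 16)*h(1/(-2 - 3), 4) = 17*(-5 + 4 + 4²)/7 = 17*(-5 + 4 + 16)/7 = (17/7)*15 = 255/7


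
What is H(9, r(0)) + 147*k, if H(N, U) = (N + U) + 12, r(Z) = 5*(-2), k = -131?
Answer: -19246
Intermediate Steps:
r(Z) = -10
H(N, U) = 12 + N + U
H(9, r(0)) + 147*k = (12 + 9 - 10) + 147*(-131) = 11 - 19257 = -19246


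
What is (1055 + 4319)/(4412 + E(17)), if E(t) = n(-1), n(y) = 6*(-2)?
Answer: 2687/2200 ≈ 1.2214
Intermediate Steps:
n(y) = -12
E(t) = -12
(1055 + 4319)/(4412 + E(17)) = (1055 + 4319)/(4412 - 12) = 5374/4400 = 5374*(1/4400) = 2687/2200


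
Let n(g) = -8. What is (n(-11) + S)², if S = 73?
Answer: 4225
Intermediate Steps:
(n(-11) + S)² = (-8 + 73)² = 65² = 4225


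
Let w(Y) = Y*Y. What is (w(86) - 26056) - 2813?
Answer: -21473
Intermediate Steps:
w(Y) = Y²
(w(86) - 26056) - 2813 = (86² - 26056) - 2813 = (7396 - 26056) - 2813 = -18660 - 2813 = -21473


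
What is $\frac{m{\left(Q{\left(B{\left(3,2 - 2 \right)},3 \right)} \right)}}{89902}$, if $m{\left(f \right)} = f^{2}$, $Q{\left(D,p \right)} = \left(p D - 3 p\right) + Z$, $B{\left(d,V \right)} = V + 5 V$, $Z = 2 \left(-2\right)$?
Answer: $\frac{169}{89902} \approx 0.0018798$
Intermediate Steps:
$Z = -4$
$B{\left(d,V \right)} = 6 V$
$Q{\left(D,p \right)} = -4 - 3 p + D p$ ($Q{\left(D,p \right)} = \left(p D - 3 p\right) - 4 = \left(D p - 3 p\right) - 4 = \left(- 3 p + D p\right) - 4 = -4 - 3 p + D p$)
$\frac{m{\left(Q{\left(B{\left(3,2 - 2 \right)},3 \right)} \right)}}{89902} = \frac{\left(-4 - 9 + 6 \left(2 - 2\right) 3\right)^{2}}{89902} = \left(-4 - 9 + 6 \cdot 0 \cdot 3\right)^{2} \cdot \frac{1}{89902} = \left(-4 - 9 + 0 \cdot 3\right)^{2} \cdot \frac{1}{89902} = \left(-4 - 9 + 0\right)^{2} \cdot \frac{1}{89902} = \left(-13\right)^{2} \cdot \frac{1}{89902} = 169 \cdot \frac{1}{89902} = \frac{169}{89902}$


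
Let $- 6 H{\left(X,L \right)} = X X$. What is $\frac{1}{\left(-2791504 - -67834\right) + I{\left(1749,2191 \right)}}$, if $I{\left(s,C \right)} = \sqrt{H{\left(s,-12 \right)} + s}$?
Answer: $- \frac{34260}{93312940591} - \frac{i \sqrt{2032338}}{14836757553969} \approx -3.6715 \cdot 10^{-7} - 9.6086 \cdot 10^{-11} i$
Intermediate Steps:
$H{\left(X,L \right)} = - \frac{X^{2}}{6}$ ($H{\left(X,L \right)} = - \frac{X X}{6} = - \frac{X^{2}}{6}$)
$I{\left(s,C \right)} = \sqrt{s - \frac{s^{2}}{6}}$ ($I{\left(s,C \right)} = \sqrt{- \frac{s^{2}}{6} + s} = \sqrt{s - \frac{s^{2}}{6}}$)
$\frac{1}{\left(-2791504 - -67834\right) + I{\left(1749,2191 \right)}} = \frac{1}{\left(-2791504 - -67834\right) + \frac{\sqrt{6} \sqrt{1749 \left(6 - 1749\right)}}{6}} = \frac{1}{\left(-2791504 + 67834\right) + \frac{\sqrt{6} \sqrt{1749 \left(6 - 1749\right)}}{6}} = \frac{1}{-2723670 + \frac{\sqrt{6} \sqrt{1749 \left(-1743\right)}}{6}} = \frac{1}{-2723670 + \frac{\sqrt{6} \sqrt{-3048507}}{6}} = \frac{1}{-2723670 + \frac{\sqrt{6} \cdot 3 i \sqrt{338723}}{6}} = \frac{1}{-2723670 + \frac{i \sqrt{2032338}}{2}}$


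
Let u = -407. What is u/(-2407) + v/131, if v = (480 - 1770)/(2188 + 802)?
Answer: 15631280/94279783 ≈ 0.16580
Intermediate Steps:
v = -129/299 (v = -1290/2990 = -1290*1/2990 = -129/299 ≈ -0.43144)
u/(-2407) + v/131 = -407/(-2407) - 129/299/131 = -407*(-1/2407) - 129/299*1/131 = 407/2407 - 129/39169 = 15631280/94279783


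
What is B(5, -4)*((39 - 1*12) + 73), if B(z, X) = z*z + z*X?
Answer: 500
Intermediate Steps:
B(z, X) = z**2 + X*z
B(5, -4)*((39 - 1*12) + 73) = (5*(-4 + 5))*((39 - 1*12) + 73) = (5*1)*((39 - 12) + 73) = 5*(27 + 73) = 5*100 = 500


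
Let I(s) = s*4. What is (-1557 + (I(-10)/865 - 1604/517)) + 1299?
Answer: -23357406/89441 ≈ -261.15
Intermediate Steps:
I(s) = 4*s
(-1557 + (I(-10)/865 - 1604/517)) + 1299 = (-1557 + ((4*(-10))/865 - 1604/517)) + 1299 = (-1557 + (-40*1/865 - 1604*1/517)) + 1299 = (-1557 + (-8/173 - 1604/517)) + 1299 = (-1557 - 281628/89441) + 1299 = -139541265/89441 + 1299 = -23357406/89441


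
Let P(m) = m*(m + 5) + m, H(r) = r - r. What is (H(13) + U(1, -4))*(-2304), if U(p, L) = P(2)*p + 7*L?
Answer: 27648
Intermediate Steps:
H(r) = 0
P(m) = m + m*(5 + m) (P(m) = m*(5 + m) + m = m + m*(5 + m))
U(p, L) = 7*L + 16*p (U(p, L) = (2*(6 + 2))*p + 7*L = (2*8)*p + 7*L = 16*p + 7*L = 7*L + 16*p)
(H(13) + U(1, -4))*(-2304) = (0 + (7*(-4) + 16*1))*(-2304) = (0 + (-28 + 16))*(-2304) = (0 - 12)*(-2304) = -12*(-2304) = 27648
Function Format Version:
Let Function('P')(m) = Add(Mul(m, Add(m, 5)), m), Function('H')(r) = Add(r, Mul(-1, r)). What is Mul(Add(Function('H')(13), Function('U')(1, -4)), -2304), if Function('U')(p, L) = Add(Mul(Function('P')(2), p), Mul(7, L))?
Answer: 27648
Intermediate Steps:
Function('H')(r) = 0
Function('P')(m) = Add(m, Mul(m, Add(5, m))) (Function('P')(m) = Add(Mul(m, Add(5, m)), m) = Add(m, Mul(m, Add(5, m))))
Function('U')(p, L) = Add(Mul(7, L), Mul(16, p)) (Function('U')(p, L) = Add(Mul(Mul(2, Add(6, 2)), p), Mul(7, L)) = Add(Mul(Mul(2, 8), p), Mul(7, L)) = Add(Mul(16, p), Mul(7, L)) = Add(Mul(7, L), Mul(16, p)))
Mul(Add(Function('H')(13), Function('U')(1, -4)), -2304) = Mul(Add(0, Add(Mul(7, -4), Mul(16, 1))), -2304) = Mul(Add(0, Add(-28, 16)), -2304) = Mul(Add(0, -12), -2304) = Mul(-12, -2304) = 27648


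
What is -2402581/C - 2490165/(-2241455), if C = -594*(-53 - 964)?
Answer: -776194699837/270811696518 ≈ -2.8662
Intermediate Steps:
C = 604098 (C = -594*(-1017) = 604098)
-2402581/C - 2490165/(-2241455) = -2402581/604098 - 2490165/(-2241455) = -2402581*1/604098 - 2490165*(-1/2241455) = -2402581/604098 + 498033/448291 = -776194699837/270811696518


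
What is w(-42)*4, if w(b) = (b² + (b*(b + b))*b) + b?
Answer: -585816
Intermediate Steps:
w(b) = b + b² + 2*b³ (w(b) = (b² + (b*(2*b))*b) + b = (b² + (2*b²)*b) + b = (b² + 2*b³) + b = b + b² + 2*b³)
w(-42)*4 = -42*(1 - 42 + 2*(-42)²)*4 = -42*(1 - 42 + 2*1764)*4 = -42*(1 - 42 + 3528)*4 = -42*3487*4 = -146454*4 = -585816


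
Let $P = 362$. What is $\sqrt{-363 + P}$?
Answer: $i \approx 1.0 i$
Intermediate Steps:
$\sqrt{-363 + P} = \sqrt{-363 + 362} = \sqrt{-1} = i$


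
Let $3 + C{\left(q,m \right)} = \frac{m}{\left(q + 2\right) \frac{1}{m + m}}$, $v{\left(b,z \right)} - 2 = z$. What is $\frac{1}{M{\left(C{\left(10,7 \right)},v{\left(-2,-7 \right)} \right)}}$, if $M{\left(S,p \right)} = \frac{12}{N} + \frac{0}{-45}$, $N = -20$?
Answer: $- \frac{5}{3} \approx -1.6667$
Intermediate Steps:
$v{\left(b,z \right)} = 2 + z$
$C{\left(q,m \right)} = -3 + \frac{2 m^{2}}{2 + q}$ ($C{\left(q,m \right)} = -3 + \frac{m}{\left(q + 2\right) \frac{1}{m + m}} = -3 + \frac{m}{\left(2 + q\right) \frac{1}{2 m}} = -3 + \frac{m}{\frac{1}{2} \frac{1}{m} \left(2 + q\right)} = -3 + m \frac{2 m}{2 + q} = -3 + \frac{2 m^{2}}{2 + q}$)
$M{\left(S,p \right)} = - \frac{3}{5}$ ($M{\left(S,p \right)} = \frac{12}{-20} + \frac{0}{-45} = 12 \left(- \frac{1}{20}\right) + 0 \left(- \frac{1}{45}\right) = - \frac{3}{5} + 0 = - \frac{3}{5}$)
$\frac{1}{M{\left(C{\left(10,7 \right)},v{\left(-2,-7 \right)} \right)}} = \frac{1}{- \frac{3}{5}} = - \frac{5}{3}$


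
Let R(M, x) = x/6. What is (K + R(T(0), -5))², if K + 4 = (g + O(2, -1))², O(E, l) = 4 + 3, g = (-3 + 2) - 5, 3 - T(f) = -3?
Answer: 529/36 ≈ 14.694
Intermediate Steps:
T(f) = 6 (T(f) = 3 - 1*(-3) = 3 + 3 = 6)
g = -6 (g = -1 - 5 = -6)
O(E, l) = 7
R(M, x) = x/6 (R(M, x) = x*(⅙) = x/6)
K = -3 (K = -4 + (-6 + 7)² = -4 + 1² = -4 + 1 = -3)
(K + R(T(0), -5))² = (-3 + (⅙)*(-5))² = (-3 - ⅚)² = (-23/6)² = 529/36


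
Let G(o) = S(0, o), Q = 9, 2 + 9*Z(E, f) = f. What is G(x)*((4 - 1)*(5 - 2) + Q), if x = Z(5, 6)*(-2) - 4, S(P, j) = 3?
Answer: 54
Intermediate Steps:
Z(E, f) = -2/9 + f/9
x = -44/9 (x = (-2/9 + (⅑)*6)*(-2) - 4 = (-2/9 + ⅔)*(-2) - 4 = (4/9)*(-2) - 4 = -8/9 - 4 = -44/9 ≈ -4.8889)
G(o) = 3
G(x)*((4 - 1)*(5 - 2) + Q) = 3*((4 - 1)*(5 - 2) + 9) = 3*(3*3 + 9) = 3*(9 + 9) = 3*18 = 54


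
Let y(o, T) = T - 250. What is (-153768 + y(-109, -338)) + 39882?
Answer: -114474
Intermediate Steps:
y(o, T) = -250 + T
(-153768 + y(-109, -338)) + 39882 = (-153768 + (-250 - 338)) + 39882 = (-153768 - 588) + 39882 = -154356 + 39882 = -114474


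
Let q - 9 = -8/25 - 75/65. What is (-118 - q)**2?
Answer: 1664313616/105625 ≈ 15757.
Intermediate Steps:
q = 2446/325 (q = 9 + (-8/25 - 75/65) = 9 + (-8*1/25 - 75*1/65) = 9 + (-8/25 - 15/13) = 9 - 479/325 = 2446/325 ≈ 7.5262)
(-118 - q)**2 = (-118 - 1*2446/325)**2 = (-118 - 2446/325)**2 = (-40796/325)**2 = 1664313616/105625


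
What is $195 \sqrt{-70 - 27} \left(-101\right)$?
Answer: $- 19695 i \sqrt{97} \approx - 1.9397 \cdot 10^{5} i$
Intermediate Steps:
$195 \sqrt{-70 - 27} \left(-101\right) = 195 \sqrt{-97} \left(-101\right) = 195 i \sqrt{97} \left(-101\right) = - 19695 i \sqrt{97}$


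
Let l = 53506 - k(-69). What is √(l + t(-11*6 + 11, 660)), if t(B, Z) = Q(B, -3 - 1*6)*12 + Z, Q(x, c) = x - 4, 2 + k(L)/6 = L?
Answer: 2*√13471 ≈ 232.13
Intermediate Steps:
k(L) = -12 + 6*L
Q(x, c) = -4 + x
l = 53932 (l = 53506 - (-12 + 6*(-69)) = 53506 - (-12 - 414) = 53506 - 1*(-426) = 53506 + 426 = 53932)
t(B, Z) = -48 + Z + 12*B (t(B, Z) = (-4 + B)*12 + Z = (-48 + 12*B) + Z = -48 + Z + 12*B)
√(l + t(-11*6 + 11, 660)) = √(53932 + (-48 + 660 + 12*(-11*6 + 11))) = √(53932 + (-48 + 660 + 12*(-66 + 11))) = √(53932 + (-48 + 660 + 12*(-55))) = √(53932 + (-48 + 660 - 660)) = √(53932 - 48) = √53884 = 2*√13471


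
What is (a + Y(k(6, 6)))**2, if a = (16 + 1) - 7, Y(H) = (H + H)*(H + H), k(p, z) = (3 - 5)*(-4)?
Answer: 70756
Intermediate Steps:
k(p, z) = 8 (k(p, z) = -2*(-4) = 8)
Y(H) = 4*H**2 (Y(H) = (2*H)*(2*H) = 4*H**2)
a = 10 (a = 17 - 7 = 10)
(a + Y(k(6, 6)))**2 = (10 + 4*8**2)**2 = (10 + 4*64)**2 = (10 + 256)**2 = 266**2 = 70756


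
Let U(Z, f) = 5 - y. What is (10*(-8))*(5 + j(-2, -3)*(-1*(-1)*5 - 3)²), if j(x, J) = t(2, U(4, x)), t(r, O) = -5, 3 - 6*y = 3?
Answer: 1200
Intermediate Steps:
y = 0 (y = ½ - ⅙*3 = ½ - ½ = 0)
U(Z, f) = 5 (U(Z, f) = 5 - 1*0 = 5 + 0 = 5)
j(x, J) = -5
(10*(-8))*(5 + j(-2, -3)*(-1*(-1)*5 - 3)²) = (10*(-8))*(5 - 5*(-1*(-1)*5 - 3)²) = -80*(5 - 5*(1*5 - 3)²) = -80*(5 - 5*(5 - 3)²) = -80*(5 - 5*2²) = -80*(5 - 5*4) = -80*(5 - 20) = -80*(-15) = 1200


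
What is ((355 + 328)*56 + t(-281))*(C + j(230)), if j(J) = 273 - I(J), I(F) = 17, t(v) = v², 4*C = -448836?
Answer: -13121899177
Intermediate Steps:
C = -112209 (C = (¼)*(-448836) = -112209)
j(J) = 256 (j(J) = 273 - 1*17 = 273 - 17 = 256)
((355 + 328)*56 + t(-281))*(C + j(230)) = ((355 + 328)*56 + (-281)²)*(-112209 + 256) = (683*56 + 78961)*(-111953) = (38248 + 78961)*(-111953) = 117209*(-111953) = -13121899177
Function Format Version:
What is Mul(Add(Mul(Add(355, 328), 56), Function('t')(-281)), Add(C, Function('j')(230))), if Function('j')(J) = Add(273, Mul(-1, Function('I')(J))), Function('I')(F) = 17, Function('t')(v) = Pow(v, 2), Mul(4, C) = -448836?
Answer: -13121899177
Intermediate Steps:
C = -112209 (C = Mul(Rational(1, 4), -448836) = -112209)
Function('j')(J) = 256 (Function('j')(J) = Add(273, Mul(-1, 17)) = Add(273, -17) = 256)
Mul(Add(Mul(Add(355, 328), 56), Function('t')(-281)), Add(C, Function('j')(230))) = Mul(Add(Mul(Add(355, 328), 56), Pow(-281, 2)), Add(-112209, 256)) = Mul(Add(Mul(683, 56), 78961), -111953) = Mul(Add(38248, 78961), -111953) = Mul(117209, -111953) = -13121899177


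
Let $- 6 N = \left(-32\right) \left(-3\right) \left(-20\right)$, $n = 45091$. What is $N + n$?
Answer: $45411$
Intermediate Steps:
$N = 320$ ($N = - \frac{\left(-32\right) \left(-3\right) \left(-20\right)}{6} = - \frac{96 \left(-20\right)}{6} = \left(- \frac{1}{6}\right) \left(-1920\right) = 320$)
$N + n = 320 + 45091 = 45411$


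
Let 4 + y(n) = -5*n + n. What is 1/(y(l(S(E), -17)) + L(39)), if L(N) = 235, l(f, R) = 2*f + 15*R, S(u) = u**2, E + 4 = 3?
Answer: 1/1243 ≈ 0.00080451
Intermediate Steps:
E = -1 (E = -4 + 3 = -1)
y(n) = -4 - 4*n (y(n) = -4 + (-5*n + n) = -4 - 4*n)
1/(y(l(S(E), -17)) + L(39)) = 1/((-4 - 4*(2*(-1)**2 + 15*(-17))) + 235) = 1/((-4 - 4*(2*1 - 255)) + 235) = 1/((-4 - 4*(2 - 255)) + 235) = 1/((-4 - 4*(-253)) + 235) = 1/((-4 + 1012) + 235) = 1/(1008 + 235) = 1/1243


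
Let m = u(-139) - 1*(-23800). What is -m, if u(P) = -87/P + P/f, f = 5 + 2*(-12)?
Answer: -62876774/2641 ≈ -23808.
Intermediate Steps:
f = -19 (f = 5 - 24 = -19)
u(P) = -87/P - P/19 (u(P) = -87/P + P/(-19) = -87/P + P*(-1/19) = -87/P - P/19)
m = 62876774/2641 (m = (-87/(-139) - 1/19*(-139)) - 1*(-23800) = (-87*(-1/139) + 139/19) + 23800 = (87/139 + 139/19) + 23800 = 20974/2641 + 23800 = 62876774/2641 ≈ 23808.)
-m = -1*62876774/2641 = -62876774/2641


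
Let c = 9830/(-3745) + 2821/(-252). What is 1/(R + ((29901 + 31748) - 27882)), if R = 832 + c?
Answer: 26964/932554813 ≈ 2.8914e-5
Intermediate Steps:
c = -372623/26964 (c = 9830*(-1/3745) + 2821*(-1/252) = -1966/749 - 403/36 = -372623/26964 ≈ -13.819)
R = 22061425/26964 (R = 832 - 372623/26964 = 22061425/26964 ≈ 818.18)
1/(R + ((29901 + 31748) - 27882)) = 1/(22061425/26964 + ((29901 + 31748) - 27882)) = 1/(22061425/26964 + (61649 - 27882)) = 1/(22061425/26964 + 33767) = 1/(932554813/26964) = 26964/932554813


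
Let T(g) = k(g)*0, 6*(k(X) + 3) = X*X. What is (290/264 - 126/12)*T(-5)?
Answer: 0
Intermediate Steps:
k(X) = -3 + X**2/6 (k(X) = -3 + (X*X)/6 = -3 + X**2/6)
T(g) = 0 (T(g) = (-3 + g**2/6)*0 = 0)
(290/264 - 126/12)*T(-5) = (290/264 - 126/12)*0 = (290*(1/264) - 126*1/12)*0 = (145/132 - 21/2)*0 = -1241/132*0 = 0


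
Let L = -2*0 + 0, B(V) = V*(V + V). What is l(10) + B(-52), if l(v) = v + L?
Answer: 5418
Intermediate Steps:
B(V) = 2*V² (B(V) = V*(2*V) = 2*V²)
L = 0 (L = 0 + 0 = 0)
l(v) = v (l(v) = v + 0 = v)
l(10) + B(-52) = 10 + 2*(-52)² = 10 + 2*2704 = 10 + 5408 = 5418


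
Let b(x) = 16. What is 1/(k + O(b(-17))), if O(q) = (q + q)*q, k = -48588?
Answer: -1/48076 ≈ -2.0800e-5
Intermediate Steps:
O(q) = 2*q² (O(q) = (2*q)*q = 2*q²)
1/(k + O(b(-17))) = 1/(-48588 + 2*16²) = 1/(-48588 + 2*256) = 1/(-48588 + 512) = 1/(-48076) = -1/48076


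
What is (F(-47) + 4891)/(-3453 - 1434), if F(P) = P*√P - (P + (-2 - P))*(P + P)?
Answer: -4703/4887 + 47*I*√47/4887 ≈ -0.96235 + 0.065933*I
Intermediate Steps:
F(P) = P^(3/2) + 4*P (F(P) = P^(3/2) - (-2)*2*P = P^(3/2) - (-4)*P = P^(3/2) + 4*P)
(F(-47) + 4891)/(-3453 - 1434) = (((-47)^(3/2) + 4*(-47)) + 4891)/(-3453 - 1434) = ((-47*I*√47 - 188) + 4891)/(-4887) = ((-188 - 47*I*√47) + 4891)*(-1/4887) = (4703 - 47*I*√47)*(-1/4887) = -4703/4887 + 47*I*√47/4887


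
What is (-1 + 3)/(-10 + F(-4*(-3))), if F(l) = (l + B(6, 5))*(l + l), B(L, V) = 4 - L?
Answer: 1/115 ≈ 0.0086956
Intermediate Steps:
F(l) = 2*l*(-2 + l) (F(l) = (l + (4 - 1*6))*(l + l) = (l + (4 - 6))*(2*l) = (l - 2)*(2*l) = (-2 + l)*(2*l) = 2*l*(-2 + l))
(-1 + 3)/(-10 + F(-4*(-3))) = (-1 + 3)/(-10 + 2*(-4*(-3))*(-2 - 4*(-3))) = 2/(-10 + 2*12*(-2 + 12)) = 2/(-10 + 2*12*10) = 2/(-10 + 240) = 2/230 = 2*(1/230) = 1/115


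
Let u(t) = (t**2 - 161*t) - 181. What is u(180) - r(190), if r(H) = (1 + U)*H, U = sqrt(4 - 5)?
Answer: 3049 - 190*I ≈ 3049.0 - 190.0*I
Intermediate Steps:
U = I (U = sqrt(-1) = I ≈ 1.0*I)
u(t) = -181 + t**2 - 161*t
r(H) = H*(1 + I) (r(H) = (1 + I)*H = H*(1 + I))
u(180) - r(190) = (-181 + 180**2 - 161*180) - 190*(1 + I) = (-181 + 32400 - 28980) - (190 + 190*I) = 3239 + (-190 - 190*I) = 3049 - 190*I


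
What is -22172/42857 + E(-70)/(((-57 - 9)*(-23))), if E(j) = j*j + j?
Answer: 1256103/471427 ≈ 2.6645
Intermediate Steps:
E(j) = j + j**2 (E(j) = j**2 + j = j + j**2)
-22172/42857 + E(-70)/(((-57 - 9)*(-23))) = -22172/42857 + (-70*(1 - 70))/(((-57 - 9)*(-23))) = -22172*1/42857 + (-70*(-69))/((-66*(-23))) = -22172/42857 + 4830/1518 = -22172/42857 + 4830*(1/1518) = -22172/42857 + 35/11 = 1256103/471427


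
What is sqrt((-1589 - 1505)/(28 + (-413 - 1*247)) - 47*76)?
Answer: 3*I*sqrt(9894355)/158 ≈ 59.725*I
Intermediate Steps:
sqrt((-1589 - 1505)/(28 + (-413 - 1*247)) - 47*76) = sqrt(-3094/(28 + (-413 - 247)) - 3572) = sqrt(-3094/(28 - 660) - 3572) = sqrt(-3094/(-632) - 3572) = sqrt(-3094*(-1/632) - 3572) = sqrt(1547/316 - 3572) = sqrt(-1127205/316) = 3*I*sqrt(9894355)/158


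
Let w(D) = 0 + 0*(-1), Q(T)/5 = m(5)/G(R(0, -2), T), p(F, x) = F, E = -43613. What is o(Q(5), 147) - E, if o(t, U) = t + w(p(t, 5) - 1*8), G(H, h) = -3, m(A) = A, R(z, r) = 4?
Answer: 130814/3 ≈ 43605.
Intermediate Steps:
Q(T) = -25/3 (Q(T) = 5*(5/(-3)) = 5*(5*(-⅓)) = 5*(-5/3) = -25/3)
w(D) = 0 (w(D) = 0 + 0 = 0)
o(t, U) = t (o(t, U) = t + 0 = t)
o(Q(5), 147) - E = -25/3 - 1*(-43613) = -25/3 + 43613 = 130814/3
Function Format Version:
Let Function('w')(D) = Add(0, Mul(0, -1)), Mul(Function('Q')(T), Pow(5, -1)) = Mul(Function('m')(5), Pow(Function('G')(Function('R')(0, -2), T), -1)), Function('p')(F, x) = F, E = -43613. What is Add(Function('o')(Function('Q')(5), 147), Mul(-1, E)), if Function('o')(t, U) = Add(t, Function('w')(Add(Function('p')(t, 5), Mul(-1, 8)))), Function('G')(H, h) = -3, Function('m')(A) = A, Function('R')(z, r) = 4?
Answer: Rational(130814, 3) ≈ 43605.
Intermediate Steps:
Function('Q')(T) = Rational(-25, 3) (Function('Q')(T) = Mul(5, Mul(5, Pow(-3, -1))) = Mul(5, Mul(5, Rational(-1, 3))) = Mul(5, Rational(-5, 3)) = Rational(-25, 3))
Function('w')(D) = 0 (Function('w')(D) = Add(0, 0) = 0)
Function('o')(t, U) = t (Function('o')(t, U) = Add(t, 0) = t)
Add(Function('o')(Function('Q')(5), 147), Mul(-1, E)) = Add(Rational(-25, 3), Mul(-1, -43613)) = Add(Rational(-25, 3), 43613) = Rational(130814, 3)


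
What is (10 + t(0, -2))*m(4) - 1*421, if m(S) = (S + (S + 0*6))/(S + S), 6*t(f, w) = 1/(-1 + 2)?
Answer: -2465/6 ≈ -410.83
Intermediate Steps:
t(f, w) = ⅙ (t(f, w) = 1/(6*(-1 + 2)) = (⅙)/1 = (⅙)*1 = ⅙)
m(S) = 1 (m(S) = (S + (S + 0))/((2*S)) = (S + S)*(1/(2*S)) = (2*S)*(1/(2*S)) = 1)
(10 + t(0, -2))*m(4) - 1*421 = (10 + ⅙)*1 - 1*421 = (61/6)*1 - 421 = 61/6 - 421 = -2465/6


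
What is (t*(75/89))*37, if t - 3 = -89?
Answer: -238650/89 ≈ -2681.5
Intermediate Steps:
t = -86 (t = 3 - 89 = -86)
(t*(75/89))*37 = -6450/89*37 = -238650/89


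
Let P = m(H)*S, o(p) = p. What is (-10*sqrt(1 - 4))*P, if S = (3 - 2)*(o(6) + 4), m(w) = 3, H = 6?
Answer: -300*I*sqrt(3) ≈ -519.62*I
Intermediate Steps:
S = 10 (S = (3 - 2)*(6 + 4) = 1*10 = 10)
P = 30 (P = 3*10 = 30)
(-10*sqrt(1 - 4))*P = -10*sqrt(1 - 4)*30 = -10*I*sqrt(3)*30 = -300*I*sqrt(3)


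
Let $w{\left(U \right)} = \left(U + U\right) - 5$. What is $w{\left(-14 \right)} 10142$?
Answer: $-334686$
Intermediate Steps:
$w{\left(U \right)} = -5 + 2 U$ ($w{\left(U \right)} = 2 U - 5 = -5 + 2 U$)
$w{\left(-14 \right)} 10142 = \left(-5 + 2 \left(-14\right)\right) 10142 = \left(-5 - 28\right) 10142 = \left(-33\right) 10142 = -334686$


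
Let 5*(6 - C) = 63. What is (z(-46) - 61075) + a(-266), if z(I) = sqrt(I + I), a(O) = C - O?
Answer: -304078/5 + 2*I*sqrt(23) ≈ -60816.0 + 9.5917*I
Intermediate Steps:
C = -33/5 (C = 6 - 1/5*63 = 6 - 63/5 = -33/5 ≈ -6.6000)
a(O) = -33/5 - O
z(I) = sqrt(2)*sqrt(I) (z(I) = sqrt(2*I) = sqrt(2)*sqrt(I))
(z(-46) - 61075) + a(-266) = (sqrt(2)*sqrt(-46) - 61075) + (-33/5 - 1*(-266)) = (sqrt(2)*(I*sqrt(46)) - 61075) + (-33/5 + 266) = (2*I*sqrt(23) - 61075) + 1297/5 = (-61075 + 2*I*sqrt(23)) + 1297/5 = -304078/5 + 2*I*sqrt(23)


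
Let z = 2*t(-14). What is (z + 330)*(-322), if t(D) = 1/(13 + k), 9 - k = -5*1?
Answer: -2869664/27 ≈ -1.0628e+5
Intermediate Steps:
k = 14 (k = 9 - (-5) = 9 - 1*(-5) = 9 + 5 = 14)
t(D) = 1/27 (t(D) = 1/(13 + 14) = 1/27)
z = 2/27 (z = 2*(1/27) = 2/27 ≈ 0.074074)
(z + 330)*(-322) = (2/27 + 330)*(-322) = (8912/27)*(-322) = -2869664/27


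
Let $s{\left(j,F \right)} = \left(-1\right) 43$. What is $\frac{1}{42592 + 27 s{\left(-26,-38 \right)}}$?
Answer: $\frac{1}{41431} \approx 2.4137 \cdot 10^{-5}$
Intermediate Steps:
$s{\left(j,F \right)} = -43$
$\frac{1}{42592 + 27 s{\left(-26,-38 \right)}} = \frac{1}{42592 + 27 \left(-43\right)} = \frac{1}{42592 - 1161} = \frac{1}{41431}$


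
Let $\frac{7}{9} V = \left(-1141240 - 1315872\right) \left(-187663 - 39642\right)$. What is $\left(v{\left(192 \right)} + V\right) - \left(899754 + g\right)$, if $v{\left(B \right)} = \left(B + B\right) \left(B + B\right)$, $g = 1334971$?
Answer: $718087139651$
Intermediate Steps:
$v{\left(B \right)} = 4 B^{2}$ ($v{\left(B \right)} = 2 B 2 B = 4 B^{2}$)
$V = 718089226920$ ($V = \frac{9 \left(-1141240 - 1315872\right) \left(-187663 - 39642\right)}{7} = \frac{9 \left(\left(-2457112\right) \left(-227305\right)\right)}{7} = \frac{9}{7} \cdot 558513843160 = 718089226920$)
$\left(v{\left(192 \right)} + V\right) - \left(899754 + g\right) = \left(4 \cdot 192^{2} + 718089226920\right) - 2234725 = \left(4 \cdot 36864 + 718089226920\right) - 2234725 = \left(147456 + 718089226920\right) - 2234725 = 718089374376 - 2234725 = 718087139651$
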